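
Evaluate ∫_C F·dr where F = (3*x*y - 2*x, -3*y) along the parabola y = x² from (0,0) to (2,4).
-16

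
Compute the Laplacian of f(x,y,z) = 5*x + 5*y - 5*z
0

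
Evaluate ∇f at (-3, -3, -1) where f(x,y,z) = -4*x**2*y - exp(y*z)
(-72, -36 + exp(3), 3*exp(3))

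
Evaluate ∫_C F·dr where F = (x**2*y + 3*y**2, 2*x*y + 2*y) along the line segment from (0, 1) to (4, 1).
100/3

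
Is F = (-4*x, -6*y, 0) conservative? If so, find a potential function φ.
Yes, F is conservative. φ = -2*x**2 - 3*y**2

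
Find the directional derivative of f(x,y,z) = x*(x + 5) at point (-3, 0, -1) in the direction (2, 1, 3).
-sqrt(14)/7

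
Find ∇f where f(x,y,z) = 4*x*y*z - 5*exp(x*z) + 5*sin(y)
(z*(4*y - 5*exp(x*z)), 4*x*z + 5*cos(y), x*(4*y - 5*exp(x*z)))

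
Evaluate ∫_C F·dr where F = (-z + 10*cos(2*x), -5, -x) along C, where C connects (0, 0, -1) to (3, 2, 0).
-10 + 5*sin(6)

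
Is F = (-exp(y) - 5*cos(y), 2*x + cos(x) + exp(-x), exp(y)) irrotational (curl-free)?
No, ∇×F = (exp(y), 0, exp(y) - sin(x) - 5*sin(y) + 2 - exp(-x))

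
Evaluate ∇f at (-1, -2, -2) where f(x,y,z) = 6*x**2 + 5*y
(-12, 5, 0)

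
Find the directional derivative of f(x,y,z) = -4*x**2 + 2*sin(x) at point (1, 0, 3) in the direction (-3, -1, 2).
3*sqrt(14)*(4 - cos(1))/7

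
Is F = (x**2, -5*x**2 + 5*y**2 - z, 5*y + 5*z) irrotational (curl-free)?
No, ∇×F = (6, 0, -10*x)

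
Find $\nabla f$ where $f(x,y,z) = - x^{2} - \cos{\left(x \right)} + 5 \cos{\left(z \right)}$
(-2*x + sin(x), 0, -5*sin(z))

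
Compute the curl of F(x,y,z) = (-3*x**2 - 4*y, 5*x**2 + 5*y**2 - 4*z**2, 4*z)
(8*z, 0, 10*x + 4)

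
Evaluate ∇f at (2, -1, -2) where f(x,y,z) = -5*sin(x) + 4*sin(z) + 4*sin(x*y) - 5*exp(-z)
(-9*cos(2), 8*cos(2), 4*cos(2) + 5*exp(2))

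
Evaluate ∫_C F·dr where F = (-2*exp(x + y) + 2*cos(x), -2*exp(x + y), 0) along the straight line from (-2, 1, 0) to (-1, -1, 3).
-2*sin(1) - 2*exp(-2) + 2*exp(-1) + 2*sin(2)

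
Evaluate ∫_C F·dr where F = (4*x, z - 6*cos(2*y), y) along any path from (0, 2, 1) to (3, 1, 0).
-3*sin(2) + 3*sin(4) + 16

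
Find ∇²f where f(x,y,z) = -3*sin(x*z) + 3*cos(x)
3*x**2*sin(x*z) + 3*z**2*sin(x*z) - 3*cos(x)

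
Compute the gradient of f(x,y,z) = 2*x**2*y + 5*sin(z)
(4*x*y, 2*x**2, 5*cos(z))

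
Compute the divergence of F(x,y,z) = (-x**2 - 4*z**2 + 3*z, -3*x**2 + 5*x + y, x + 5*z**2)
-2*x + 10*z + 1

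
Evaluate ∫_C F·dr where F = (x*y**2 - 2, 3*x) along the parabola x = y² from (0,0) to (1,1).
-2/3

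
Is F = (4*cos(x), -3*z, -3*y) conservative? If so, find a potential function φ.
Yes, F is conservative. φ = -3*y*z + 4*sin(x)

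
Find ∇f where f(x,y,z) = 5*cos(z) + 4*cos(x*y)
(-4*y*sin(x*y), -4*x*sin(x*y), -5*sin(z))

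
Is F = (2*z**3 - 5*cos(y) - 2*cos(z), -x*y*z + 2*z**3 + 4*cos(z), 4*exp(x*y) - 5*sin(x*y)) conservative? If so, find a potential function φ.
No, ∇×F = (x*y + 4*x*exp(x*y) - 5*x*cos(x*y) - 6*z**2 + 4*sin(z), -4*y*exp(x*y) + 5*y*cos(x*y) + 6*z**2 + 2*sin(z), -y*z - 5*sin(y)) ≠ 0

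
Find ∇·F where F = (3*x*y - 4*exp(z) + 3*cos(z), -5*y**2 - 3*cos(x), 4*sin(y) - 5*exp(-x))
-7*y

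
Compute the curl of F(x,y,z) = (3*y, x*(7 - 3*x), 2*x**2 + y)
(1, -4*x, 4 - 6*x)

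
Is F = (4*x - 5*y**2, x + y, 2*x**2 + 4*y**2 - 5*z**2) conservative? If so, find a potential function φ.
No, ∇×F = (8*y, -4*x, 10*y + 1) ≠ 0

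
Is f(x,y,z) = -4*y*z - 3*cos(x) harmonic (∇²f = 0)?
No, ∇²f = 3*cos(x)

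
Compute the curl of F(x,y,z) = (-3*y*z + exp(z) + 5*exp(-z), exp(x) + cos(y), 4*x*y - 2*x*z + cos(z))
(4*x, -7*y + 2*z + exp(z) - 5*exp(-z), 3*z + exp(x))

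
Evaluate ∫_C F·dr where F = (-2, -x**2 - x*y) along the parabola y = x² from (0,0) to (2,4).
-124/5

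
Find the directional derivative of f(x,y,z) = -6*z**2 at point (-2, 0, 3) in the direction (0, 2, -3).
108*sqrt(13)/13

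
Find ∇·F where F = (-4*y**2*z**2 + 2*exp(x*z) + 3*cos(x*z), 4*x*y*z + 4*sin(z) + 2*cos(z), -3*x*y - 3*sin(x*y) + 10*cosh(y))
z*(4*x + 2*exp(x*z) - 3*sin(x*z))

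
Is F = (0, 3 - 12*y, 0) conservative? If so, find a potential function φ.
Yes, F is conservative. φ = 3*y*(1 - 2*y)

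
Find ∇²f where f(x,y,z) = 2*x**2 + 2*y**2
8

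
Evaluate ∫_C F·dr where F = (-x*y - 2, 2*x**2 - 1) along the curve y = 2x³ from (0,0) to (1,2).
-2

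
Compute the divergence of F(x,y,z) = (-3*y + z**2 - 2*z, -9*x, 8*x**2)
0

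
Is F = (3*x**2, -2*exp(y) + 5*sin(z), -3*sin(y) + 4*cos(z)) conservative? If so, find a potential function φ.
No, ∇×F = (-3*cos(y) - 5*cos(z), 0, 0) ≠ 0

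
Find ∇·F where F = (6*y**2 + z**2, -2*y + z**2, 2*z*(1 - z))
-4*z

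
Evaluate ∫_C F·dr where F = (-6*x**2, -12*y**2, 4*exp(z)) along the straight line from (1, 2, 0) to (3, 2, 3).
-56 + 4*exp(3)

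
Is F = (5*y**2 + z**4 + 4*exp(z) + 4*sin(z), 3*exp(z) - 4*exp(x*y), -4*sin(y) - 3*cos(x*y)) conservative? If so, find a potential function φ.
No, ∇×F = (3*x*sin(x*y) - 3*exp(z) - 4*cos(y), -3*y*sin(x*y) + 4*z**3 + 4*exp(z) + 4*cos(z), 2*y*(-2*exp(x*y) - 5)) ≠ 0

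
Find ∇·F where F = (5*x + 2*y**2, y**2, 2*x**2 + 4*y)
2*y + 5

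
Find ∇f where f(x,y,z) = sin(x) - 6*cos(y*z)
(cos(x), 6*z*sin(y*z), 6*y*sin(y*z))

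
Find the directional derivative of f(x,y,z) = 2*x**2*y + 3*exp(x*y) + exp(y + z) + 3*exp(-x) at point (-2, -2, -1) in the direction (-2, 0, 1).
sqrt(5)*(-32*exp(3) + 1 + 6*exp(5) + 12*exp(7))*exp(-3)/5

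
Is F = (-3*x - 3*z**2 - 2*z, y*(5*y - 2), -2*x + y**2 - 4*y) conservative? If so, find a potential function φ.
No, ∇×F = (2*y - 4, -6*z, 0) ≠ 0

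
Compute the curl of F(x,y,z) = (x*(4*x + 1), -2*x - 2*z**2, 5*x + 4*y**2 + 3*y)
(8*y + 4*z + 3, -5, -2)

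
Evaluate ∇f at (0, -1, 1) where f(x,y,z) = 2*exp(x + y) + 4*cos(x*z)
(2*exp(-1), 2*exp(-1), 0)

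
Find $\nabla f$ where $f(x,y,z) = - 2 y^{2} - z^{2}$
(0, -4*y, -2*z)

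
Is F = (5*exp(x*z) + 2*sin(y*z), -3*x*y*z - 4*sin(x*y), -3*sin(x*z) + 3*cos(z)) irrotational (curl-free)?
No, ∇×F = (3*x*y, 5*x*exp(x*z) + 2*y*cos(y*z) + 3*z*cos(x*z), -3*y*z - 4*y*cos(x*y) - 2*z*cos(y*z))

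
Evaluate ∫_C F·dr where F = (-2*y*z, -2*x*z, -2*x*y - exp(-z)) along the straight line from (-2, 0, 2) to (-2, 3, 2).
24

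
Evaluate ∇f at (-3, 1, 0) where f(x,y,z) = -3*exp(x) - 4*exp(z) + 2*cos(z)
(-3*exp(-3), 0, -4)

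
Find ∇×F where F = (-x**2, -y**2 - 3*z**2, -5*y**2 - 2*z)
(-10*y + 6*z, 0, 0)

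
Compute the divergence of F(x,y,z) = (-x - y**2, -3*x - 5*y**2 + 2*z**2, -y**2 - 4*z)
-10*y - 5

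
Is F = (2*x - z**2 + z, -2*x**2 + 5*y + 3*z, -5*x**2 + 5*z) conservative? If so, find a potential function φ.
No, ∇×F = (-3, 10*x - 2*z + 1, -4*x) ≠ 0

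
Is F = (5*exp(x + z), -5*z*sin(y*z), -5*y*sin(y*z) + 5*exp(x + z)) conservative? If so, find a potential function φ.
Yes, F is conservative. φ = 5*exp(x + z) + 5*cos(y*z)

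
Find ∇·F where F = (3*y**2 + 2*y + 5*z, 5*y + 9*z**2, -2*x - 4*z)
1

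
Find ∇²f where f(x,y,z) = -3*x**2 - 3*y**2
-12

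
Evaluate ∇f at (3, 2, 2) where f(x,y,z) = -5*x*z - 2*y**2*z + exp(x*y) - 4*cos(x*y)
(-10 + 8*sin(6) + 2*exp(6), -16 + 12*sin(6) + 3*exp(6), -23)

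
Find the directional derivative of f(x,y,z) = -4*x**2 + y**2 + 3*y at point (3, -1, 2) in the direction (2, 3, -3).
-45*sqrt(22)/22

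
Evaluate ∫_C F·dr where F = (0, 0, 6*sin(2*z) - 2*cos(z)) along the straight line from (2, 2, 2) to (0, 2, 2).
0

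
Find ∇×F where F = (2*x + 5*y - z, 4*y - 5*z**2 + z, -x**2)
(10*z - 1, 2*x - 1, -5)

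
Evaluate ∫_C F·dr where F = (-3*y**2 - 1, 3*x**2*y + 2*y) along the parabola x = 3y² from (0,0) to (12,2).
208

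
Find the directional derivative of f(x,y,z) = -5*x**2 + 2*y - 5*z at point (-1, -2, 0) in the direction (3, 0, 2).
20*sqrt(13)/13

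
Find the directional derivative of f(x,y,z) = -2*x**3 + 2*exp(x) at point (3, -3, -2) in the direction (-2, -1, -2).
36 - 4*exp(3)/3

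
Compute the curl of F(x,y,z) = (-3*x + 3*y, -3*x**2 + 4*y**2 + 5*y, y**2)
(2*y, 0, -6*x - 3)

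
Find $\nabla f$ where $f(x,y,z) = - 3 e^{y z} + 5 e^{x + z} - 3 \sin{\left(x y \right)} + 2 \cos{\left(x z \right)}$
(-3*y*cos(x*y) - 2*z*sin(x*z) + 5*exp(x + z), -3*x*cos(x*y) - 3*z*exp(y*z), -2*x*sin(x*z) - 3*y*exp(y*z) + 5*exp(x + z))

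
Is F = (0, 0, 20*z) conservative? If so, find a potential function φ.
Yes, F is conservative. φ = 10*z**2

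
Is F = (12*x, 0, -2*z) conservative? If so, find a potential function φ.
Yes, F is conservative. φ = 6*x**2 - z**2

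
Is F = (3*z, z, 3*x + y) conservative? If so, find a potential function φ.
Yes, F is conservative. φ = z*(3*x + y)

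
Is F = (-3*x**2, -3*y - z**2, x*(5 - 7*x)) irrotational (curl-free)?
No, ∇×F = (2*z, 14*x - 5, 0)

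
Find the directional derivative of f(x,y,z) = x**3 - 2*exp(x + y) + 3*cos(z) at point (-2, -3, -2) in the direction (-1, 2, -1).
-sqrt(6)*(2 + 3*exp(5)*sin(2) + 12*exp(5))*exp(-5)/6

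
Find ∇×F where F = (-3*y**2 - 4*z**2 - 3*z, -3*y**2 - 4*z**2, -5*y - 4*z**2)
(8*z - 5, -8*z - 3, 6*y)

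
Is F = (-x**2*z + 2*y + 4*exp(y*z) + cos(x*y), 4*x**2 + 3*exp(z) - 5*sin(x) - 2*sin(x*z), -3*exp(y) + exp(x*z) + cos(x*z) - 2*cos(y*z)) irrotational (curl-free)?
No, ∇×F = (2*x*cos(x*z) + 2*z*sin(y*z) - 3*exp(y) - 3*exp(z), -x**2 + 4*y*exp(y*z) - z*exp(x*z) + z*sin(x*z), x*sin(x*y) + 8*x - 4*z*exp(y*z) - 2*z*cos(x*z) - 5*cos(x) - 2)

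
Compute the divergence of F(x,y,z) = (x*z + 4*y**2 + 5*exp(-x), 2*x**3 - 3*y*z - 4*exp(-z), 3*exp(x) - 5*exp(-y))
-2*z - 5*exp(-x)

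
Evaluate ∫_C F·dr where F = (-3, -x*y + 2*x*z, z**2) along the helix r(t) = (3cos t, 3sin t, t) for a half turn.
pi**2*(2*pi + 27)/6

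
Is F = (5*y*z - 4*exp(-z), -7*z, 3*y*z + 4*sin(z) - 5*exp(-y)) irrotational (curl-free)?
No, ∇×F = (3*z + 7 + 5*exp(-y), 5*y + 4*exp(-z), -5*z)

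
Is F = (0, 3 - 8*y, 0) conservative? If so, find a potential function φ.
Yes, F is conservative. φ = y*(3 - 4*y)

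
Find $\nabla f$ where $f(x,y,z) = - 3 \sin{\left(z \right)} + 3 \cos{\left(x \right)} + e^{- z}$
(-3*sin(x), 0, -3*cos(z) - exp(-z))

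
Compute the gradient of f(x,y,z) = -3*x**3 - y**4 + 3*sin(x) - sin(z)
(-9*x**2 + 3*cos(x), -4*y**3, -cos(z))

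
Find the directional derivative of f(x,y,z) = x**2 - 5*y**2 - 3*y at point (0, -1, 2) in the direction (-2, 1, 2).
7/3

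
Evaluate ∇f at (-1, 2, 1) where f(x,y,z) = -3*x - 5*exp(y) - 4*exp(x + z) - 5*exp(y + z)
(-7, -5*(1 + E)*exp(2), -5*exp(3) - 4)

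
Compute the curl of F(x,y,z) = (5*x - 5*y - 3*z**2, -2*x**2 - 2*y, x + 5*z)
(0, -6*z - 1, 5 - 4*x)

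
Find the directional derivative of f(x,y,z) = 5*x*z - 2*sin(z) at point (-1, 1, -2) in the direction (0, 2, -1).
sqrt(5)*(2*cos(2) + 5)/5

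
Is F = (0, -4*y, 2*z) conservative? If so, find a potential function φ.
Yes, F is conservative. φ = -2*y**2 + z**2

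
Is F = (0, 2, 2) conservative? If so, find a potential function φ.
Yes, F is conservative. φ = 2*y + 2*z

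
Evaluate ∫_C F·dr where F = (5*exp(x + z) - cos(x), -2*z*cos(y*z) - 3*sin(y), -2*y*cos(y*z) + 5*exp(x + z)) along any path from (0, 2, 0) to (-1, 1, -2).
-5 + 5*exp(-3) + sin(1) - 3*cos(2) + 3*cos(1) + 2*sin(2)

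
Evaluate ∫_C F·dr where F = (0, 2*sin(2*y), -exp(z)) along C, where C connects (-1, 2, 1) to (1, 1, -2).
cos(4) - exp(-2) - cos(2) + E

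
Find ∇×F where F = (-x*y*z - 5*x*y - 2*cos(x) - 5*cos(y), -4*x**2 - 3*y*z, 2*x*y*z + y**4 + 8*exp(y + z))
(2*x*z + 4*y**3 + 3*y + 8*exp(y + z), y*(-x - 2*z), x*z - 3*x - 5*sin(y))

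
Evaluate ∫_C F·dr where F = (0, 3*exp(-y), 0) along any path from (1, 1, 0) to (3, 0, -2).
-3 + 3*exp(-1)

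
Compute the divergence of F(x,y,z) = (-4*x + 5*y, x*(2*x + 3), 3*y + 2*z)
-2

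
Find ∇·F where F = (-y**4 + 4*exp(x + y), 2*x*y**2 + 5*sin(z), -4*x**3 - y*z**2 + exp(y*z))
4*x*y - 2*y*z + y*exp(y*z) + 4*exp(x + y)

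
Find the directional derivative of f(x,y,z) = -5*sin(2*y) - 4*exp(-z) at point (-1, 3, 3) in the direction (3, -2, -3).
2*sqrt(22)*(-3 + 5*exp(3)*cos(6))*exp(-3)/11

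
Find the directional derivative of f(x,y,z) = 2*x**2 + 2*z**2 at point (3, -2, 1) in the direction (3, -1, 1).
40*sqrt(11)/11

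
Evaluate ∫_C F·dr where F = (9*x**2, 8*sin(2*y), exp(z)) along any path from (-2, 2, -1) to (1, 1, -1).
4*cos(4) - 4*cos(2) + 27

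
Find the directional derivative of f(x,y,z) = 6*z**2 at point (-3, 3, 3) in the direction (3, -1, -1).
-36*sqrt(11)/11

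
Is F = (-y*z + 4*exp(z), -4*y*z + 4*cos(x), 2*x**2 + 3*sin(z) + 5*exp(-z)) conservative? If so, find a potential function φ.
No, ∇×F = (4*y, -4*x - y + 4*exp(z), z - 4*sin(x)) ≠ 0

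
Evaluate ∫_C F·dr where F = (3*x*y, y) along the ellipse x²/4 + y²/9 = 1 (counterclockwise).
0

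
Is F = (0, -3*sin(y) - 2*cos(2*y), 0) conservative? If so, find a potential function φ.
Yes, F is conservative. φ = -sin(2*y) + 3*cos(y)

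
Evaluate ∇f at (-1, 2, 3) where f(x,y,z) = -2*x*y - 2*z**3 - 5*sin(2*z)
(-4, 2, -54 - 10*cos(6))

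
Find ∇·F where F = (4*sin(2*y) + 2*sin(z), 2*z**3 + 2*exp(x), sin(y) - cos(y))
0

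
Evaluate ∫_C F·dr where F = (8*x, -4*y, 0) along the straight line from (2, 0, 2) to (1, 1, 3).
-14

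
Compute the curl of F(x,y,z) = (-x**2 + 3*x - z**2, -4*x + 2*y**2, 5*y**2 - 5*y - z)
(10*y - 5, -2*z, -4)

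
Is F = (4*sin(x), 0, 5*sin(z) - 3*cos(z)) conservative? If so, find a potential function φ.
Yes, F is conservative. φ = -3*sin(z) - 4*cos(x) - 5*cos(z)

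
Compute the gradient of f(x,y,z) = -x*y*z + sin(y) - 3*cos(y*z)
(-y*z, -x*z + 3*z*sin(y*z) + cos(y), y*(-x + 3*sin(y*z)))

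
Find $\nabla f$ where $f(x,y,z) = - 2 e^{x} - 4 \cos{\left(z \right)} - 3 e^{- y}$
(-2*exp(x), 3*exp(-y), 4*sin(z))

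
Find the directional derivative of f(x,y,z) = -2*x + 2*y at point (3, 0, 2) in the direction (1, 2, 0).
2*sqrt(5)/5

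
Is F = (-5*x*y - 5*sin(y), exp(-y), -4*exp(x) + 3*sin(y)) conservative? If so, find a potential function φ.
No, ∇×F = (3*cos(y), 4*exp(x), 5*x + 5*cos(y)) ≠ 0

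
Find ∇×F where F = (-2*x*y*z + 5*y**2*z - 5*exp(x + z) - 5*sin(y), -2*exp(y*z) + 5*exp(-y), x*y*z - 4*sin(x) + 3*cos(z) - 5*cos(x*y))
(x*z + 5*x*sin(x*y) + 2*y*exp(y*z), -2*x*y + 5*y**2 - y*z - 5*y*sin(x*y) - 5*exp(x + z) + 4*cos(x), 2*x*z - 10*y*z + 5*cos(y))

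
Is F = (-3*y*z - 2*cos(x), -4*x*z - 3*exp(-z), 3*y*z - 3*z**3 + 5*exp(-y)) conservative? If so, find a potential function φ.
No, ∇×F = (4*x + 3*z - 3*exp(-z) - 5*exp(-y), -3*y, -z) ≠ 0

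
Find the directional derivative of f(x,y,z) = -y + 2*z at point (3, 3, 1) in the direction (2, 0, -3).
-6*sqrt(13)/13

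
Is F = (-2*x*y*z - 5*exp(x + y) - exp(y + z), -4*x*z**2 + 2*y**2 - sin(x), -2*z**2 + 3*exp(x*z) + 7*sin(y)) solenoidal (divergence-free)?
No, ∇·F = 3*x*exp(x*z) - 2*y*z + 4*y - 4*z - 5*exp(x + y)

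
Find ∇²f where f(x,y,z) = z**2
2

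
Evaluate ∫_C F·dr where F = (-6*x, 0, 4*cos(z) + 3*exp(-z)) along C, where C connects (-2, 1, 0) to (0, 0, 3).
-3*exp(-3) + 4*sin(3) + 15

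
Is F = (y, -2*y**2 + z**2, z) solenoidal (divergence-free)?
No, ∇·F = 1 - 4*y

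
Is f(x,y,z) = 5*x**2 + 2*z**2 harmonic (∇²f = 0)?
No, ∇²f = 14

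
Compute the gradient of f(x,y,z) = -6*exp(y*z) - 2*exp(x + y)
(-2*exp(x + y), -6*z*exp(y*z) - 2*exp(x + y), -6*y*exp(y*z))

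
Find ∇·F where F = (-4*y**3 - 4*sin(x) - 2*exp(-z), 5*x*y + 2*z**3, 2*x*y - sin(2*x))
5*x - 4*cos(x)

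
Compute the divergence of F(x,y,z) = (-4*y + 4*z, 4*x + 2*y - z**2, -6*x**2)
2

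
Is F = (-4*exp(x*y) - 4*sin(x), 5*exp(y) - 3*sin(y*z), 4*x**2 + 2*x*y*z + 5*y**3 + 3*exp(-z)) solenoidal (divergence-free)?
No, ∇·F = 2*x*y - 4*y*exp(x*y) - 3*z*cos(y*z) + 5*exp(y) - 4*cos(x) - 3*exp(-z)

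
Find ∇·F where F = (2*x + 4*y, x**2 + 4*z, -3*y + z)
3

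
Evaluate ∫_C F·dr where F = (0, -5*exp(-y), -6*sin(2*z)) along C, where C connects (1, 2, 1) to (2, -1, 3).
-5*exp(-2) - 3*cos(2) + 3*cos(6) + 5*E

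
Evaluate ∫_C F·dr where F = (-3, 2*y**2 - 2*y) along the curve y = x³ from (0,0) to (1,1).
-10/3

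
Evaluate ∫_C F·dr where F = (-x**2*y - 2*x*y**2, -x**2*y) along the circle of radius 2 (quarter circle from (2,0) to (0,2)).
pi + 4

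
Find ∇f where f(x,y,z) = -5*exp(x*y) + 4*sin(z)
(-5*y*exp(x*y), -5*x*exp(x*y), 4*cos(z))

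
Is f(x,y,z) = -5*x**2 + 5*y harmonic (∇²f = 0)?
No, ∇²f = -10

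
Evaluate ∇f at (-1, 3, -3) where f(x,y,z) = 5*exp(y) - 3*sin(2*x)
(-6*cos(2), 5*exp(3), 0)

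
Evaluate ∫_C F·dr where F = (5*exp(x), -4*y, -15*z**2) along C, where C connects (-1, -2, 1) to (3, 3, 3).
-140 - 5*exp(-1) + 5*exp(3)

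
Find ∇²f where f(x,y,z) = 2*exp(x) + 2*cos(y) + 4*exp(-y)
2*exp(x) - 2*cos(y) + 4*exp(-y)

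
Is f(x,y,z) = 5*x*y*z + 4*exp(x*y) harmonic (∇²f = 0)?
No, ∇²f = 4*(x**2 + y**2)*exp(x*y)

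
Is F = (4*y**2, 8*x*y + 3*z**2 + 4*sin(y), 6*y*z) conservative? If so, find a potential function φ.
Yes, F is conservative. φ = 4*x*y**2 + 3*y*z**2 - 4*cos(y)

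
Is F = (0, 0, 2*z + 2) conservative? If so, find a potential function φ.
Yes, F is conservative. φ = z*(z + 2)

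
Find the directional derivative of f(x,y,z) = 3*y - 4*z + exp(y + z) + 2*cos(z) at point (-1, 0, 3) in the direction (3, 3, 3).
sqrt(3)*(-1 - 2*sin(3) + 2*exp(3))/3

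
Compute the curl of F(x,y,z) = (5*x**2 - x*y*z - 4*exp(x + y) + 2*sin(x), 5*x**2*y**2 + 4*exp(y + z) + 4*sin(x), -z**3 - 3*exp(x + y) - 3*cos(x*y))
(3*x*sin(x*y) - 3*exp(x + y) - 4*exp(y + z), -x*y - 3*y*sin(x*y) + 3*exp(x + y), 10*x*y**2 + x*z + 4*exp(x + y) + 4*cos(x))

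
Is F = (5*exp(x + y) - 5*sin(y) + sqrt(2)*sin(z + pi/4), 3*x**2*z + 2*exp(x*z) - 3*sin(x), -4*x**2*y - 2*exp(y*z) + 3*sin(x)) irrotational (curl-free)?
No, ∇×F = (-7*x**2 - 2*x*exp(x*z) - 2*z*exp(y*z), 8*x*y - 3*cos(x) + sqrt(2)*cos(z + pi/4), 6*x*z + 2*z*exp(x*z) - 5*exp(x + y) - 3*cos(x) + 5*cos(y))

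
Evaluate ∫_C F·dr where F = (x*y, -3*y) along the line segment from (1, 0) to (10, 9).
162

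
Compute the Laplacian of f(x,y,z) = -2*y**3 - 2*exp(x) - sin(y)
-12*y - 2*exp(x) + sin(y)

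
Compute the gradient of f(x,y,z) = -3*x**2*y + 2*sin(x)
(-6*x*y + 2*cos(x), -3*x**2, 0)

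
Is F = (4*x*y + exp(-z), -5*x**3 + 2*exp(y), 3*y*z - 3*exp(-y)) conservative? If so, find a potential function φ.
No, ∇×F = (3*z + 3*exp(-y), -exp(-z), x*(-15*x - 4)) ≠ 0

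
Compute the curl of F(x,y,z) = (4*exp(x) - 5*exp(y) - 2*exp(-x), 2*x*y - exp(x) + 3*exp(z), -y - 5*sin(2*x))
(-3*exp(z) - 1, 10*cos(2*x), 2*y - exp(x) + 5*exp(y))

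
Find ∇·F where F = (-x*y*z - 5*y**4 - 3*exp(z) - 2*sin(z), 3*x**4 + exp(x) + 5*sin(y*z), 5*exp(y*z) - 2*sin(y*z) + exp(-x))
-y*z + 5*y*exp(y*z) - 2*y*cos(y*z) + 5*z*cos(y*z)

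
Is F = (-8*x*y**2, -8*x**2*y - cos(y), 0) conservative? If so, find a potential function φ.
Yes, F is conservative. φ = -4*x**2*y**2 - sin(y)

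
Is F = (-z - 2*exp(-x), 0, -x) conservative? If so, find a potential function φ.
Yes, F is conservative. φ = -x*z + 2*exp(-x)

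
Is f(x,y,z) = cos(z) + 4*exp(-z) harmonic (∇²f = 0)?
No, ∇²f = -cos(z) + 4*exp(-z)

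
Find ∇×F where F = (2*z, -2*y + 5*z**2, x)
(-10*z, 1, 0)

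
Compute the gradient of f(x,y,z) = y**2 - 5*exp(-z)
(0, 2*y, 5*exp(-z))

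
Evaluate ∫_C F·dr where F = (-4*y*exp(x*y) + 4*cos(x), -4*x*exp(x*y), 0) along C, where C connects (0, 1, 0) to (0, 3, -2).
0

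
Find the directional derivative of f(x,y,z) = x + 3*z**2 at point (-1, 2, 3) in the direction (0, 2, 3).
54*sqrt(13)/13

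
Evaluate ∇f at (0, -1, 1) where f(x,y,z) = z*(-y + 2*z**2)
(0, -1, 7)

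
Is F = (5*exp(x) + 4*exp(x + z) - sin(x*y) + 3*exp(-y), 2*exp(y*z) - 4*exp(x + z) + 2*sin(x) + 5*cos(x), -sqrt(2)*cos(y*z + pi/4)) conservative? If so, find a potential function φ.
No, ∇×F = (-2*y*exp(y*z) + sqrt(2)*z*sin(y*z + pi/4) + 4*exp(x + z), 4*exp(x + z), x*cos(x*y) - 4*exp(x + z) - 5*sin(x) + 2*cos(x) + 3*exp(-y)) ≠ 0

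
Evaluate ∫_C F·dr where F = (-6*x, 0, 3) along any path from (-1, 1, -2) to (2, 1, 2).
3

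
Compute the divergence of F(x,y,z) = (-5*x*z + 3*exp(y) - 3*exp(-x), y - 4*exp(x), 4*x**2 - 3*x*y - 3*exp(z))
-5*z - 3*exp(z) + 1 + 3*exp(-x)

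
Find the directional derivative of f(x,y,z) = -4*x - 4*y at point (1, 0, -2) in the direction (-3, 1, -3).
8*sqrt(19)/19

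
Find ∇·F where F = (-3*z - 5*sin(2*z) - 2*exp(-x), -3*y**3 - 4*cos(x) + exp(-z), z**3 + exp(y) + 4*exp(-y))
-9*y**2 + 3*z**2 + 2*exp(-x)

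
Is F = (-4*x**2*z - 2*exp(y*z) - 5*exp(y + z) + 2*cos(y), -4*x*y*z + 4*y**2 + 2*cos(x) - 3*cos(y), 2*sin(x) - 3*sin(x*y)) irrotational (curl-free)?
No, ∇×F = (x*(4*y - 3*cos(x*y)), -4*x**2 - 2*y*exp(y*z) + 3*y*cos(x*y) - 5*exp(y + z) - 2*cos(x), -4*y*z + 2*z*exp(y*z) + 5*exp(y + z) - 2*sin(x) + 2*sin(y))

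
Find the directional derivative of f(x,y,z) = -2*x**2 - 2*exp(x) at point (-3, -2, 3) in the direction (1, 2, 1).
sqrt(6)*(-1 + 6*exp(3))*exp(-3)/3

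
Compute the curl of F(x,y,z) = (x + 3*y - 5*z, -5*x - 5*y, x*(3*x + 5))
(0, -6*x - 10, -8)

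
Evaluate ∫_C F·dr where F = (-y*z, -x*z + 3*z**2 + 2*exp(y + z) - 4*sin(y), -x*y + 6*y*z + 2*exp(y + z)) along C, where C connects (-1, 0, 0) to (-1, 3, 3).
4*cos(3) + 84 + 2*exp(6)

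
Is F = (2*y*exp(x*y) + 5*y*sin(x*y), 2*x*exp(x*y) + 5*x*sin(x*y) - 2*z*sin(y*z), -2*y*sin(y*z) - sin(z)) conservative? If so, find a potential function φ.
Yes, F is conservative. φ = 2*exp(x*y) + cos(z) - 5*cos(x*y) + 2*cos(y*z)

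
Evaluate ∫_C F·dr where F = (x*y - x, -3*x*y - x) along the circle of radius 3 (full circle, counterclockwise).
-9*pi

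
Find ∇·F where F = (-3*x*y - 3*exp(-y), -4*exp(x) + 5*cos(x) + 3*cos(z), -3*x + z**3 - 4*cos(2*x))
-3*y + 3*z**2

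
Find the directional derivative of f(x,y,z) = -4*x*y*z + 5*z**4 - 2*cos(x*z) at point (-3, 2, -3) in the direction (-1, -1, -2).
3*sqrt(6)*(sin(9) + 58)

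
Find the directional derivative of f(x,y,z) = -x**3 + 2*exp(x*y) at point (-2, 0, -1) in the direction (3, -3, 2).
-12*sqrt(22)/11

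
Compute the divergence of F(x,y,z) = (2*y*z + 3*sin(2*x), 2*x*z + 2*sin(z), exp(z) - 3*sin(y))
exp(z) + 6*cos(2*x)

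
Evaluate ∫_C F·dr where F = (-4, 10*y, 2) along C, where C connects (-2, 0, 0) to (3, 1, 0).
-15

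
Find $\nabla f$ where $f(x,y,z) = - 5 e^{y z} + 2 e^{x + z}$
(2*exp(x + z), -5*z*exp(y*z), -5*y*exp(y*z) + 2*exp(x + z))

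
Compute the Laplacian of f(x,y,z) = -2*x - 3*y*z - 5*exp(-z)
-5*exp(-z)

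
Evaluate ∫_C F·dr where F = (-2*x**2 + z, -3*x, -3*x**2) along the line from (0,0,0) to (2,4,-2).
-34/3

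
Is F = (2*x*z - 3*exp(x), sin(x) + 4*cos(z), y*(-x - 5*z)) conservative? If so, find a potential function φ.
No, ∇×F = (-x - 5*z + 4*sin(z), 2*x + y, cos(x)) ≠ 0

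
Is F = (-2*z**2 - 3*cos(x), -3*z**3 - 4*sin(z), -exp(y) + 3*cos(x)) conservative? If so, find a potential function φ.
No, ∇×F = (9*z**2 - exp(y) + 4*cos(z), -4*z + 3*sin(x), 0) ≠ 0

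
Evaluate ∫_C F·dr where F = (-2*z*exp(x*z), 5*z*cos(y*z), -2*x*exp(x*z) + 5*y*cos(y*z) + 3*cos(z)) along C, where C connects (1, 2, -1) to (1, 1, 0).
-2 + 2*exp(-1) + 3*sin(1) + 5*sin(2)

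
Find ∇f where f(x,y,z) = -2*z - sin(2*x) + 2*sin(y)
(-2*cos(2*x), 2*cos(y), -2)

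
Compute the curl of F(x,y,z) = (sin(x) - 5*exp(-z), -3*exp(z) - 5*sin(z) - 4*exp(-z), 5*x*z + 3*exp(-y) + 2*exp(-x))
(3*exp(z) + 5*cos(z) - 4*exp(-z) - 3*exp(-y), -5*z + 5*exp(-z) + 2*exp(-x), 0)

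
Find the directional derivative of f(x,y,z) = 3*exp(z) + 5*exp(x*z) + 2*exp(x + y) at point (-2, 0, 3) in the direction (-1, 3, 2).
sqrt(14)*(-35 + 4*exp(4) + 6*exp(9))*exp(-6)/14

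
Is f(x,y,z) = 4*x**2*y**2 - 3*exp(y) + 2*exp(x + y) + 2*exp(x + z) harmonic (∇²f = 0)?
No, ∇²f = 8*x**2 + 8*y**2 - 3*exp(y) + 4*exp(x + y) + 4*exp(x + z)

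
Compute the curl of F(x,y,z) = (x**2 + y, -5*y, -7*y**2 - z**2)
(-14*y, 0, -1)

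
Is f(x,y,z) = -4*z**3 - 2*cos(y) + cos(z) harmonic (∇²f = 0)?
No, ∇²f = -24*z + 2*cos(y) - cos(z)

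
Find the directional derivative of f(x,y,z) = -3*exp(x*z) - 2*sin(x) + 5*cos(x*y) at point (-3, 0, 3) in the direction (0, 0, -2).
-9*exp(-9)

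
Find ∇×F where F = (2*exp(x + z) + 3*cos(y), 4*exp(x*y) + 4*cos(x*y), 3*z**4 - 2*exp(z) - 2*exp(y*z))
(-2*z*exp(y*z), 2*exp(x + z), 4*y*exp(x*y) - 4*y*sin(x*y) + 3*sin(y))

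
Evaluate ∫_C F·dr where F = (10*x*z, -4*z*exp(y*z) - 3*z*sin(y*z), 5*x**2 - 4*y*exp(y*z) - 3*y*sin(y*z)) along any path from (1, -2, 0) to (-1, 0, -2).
-10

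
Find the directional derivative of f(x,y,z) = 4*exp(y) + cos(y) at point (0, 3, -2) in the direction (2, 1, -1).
sqrt(6)*(-sin(3) + 4*exp(3))/6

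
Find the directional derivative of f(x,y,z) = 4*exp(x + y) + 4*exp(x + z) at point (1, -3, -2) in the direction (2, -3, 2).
4*sqrt(17)*(-1 + 4*E)*exp(-2)/17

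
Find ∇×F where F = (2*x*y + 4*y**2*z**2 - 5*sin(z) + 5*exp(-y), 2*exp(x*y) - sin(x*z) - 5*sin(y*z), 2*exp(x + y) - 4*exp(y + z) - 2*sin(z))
(x*cos(x*z) + 5*y*cos(y*z) + 2*exp(x + y) - 4*exp(y + z), 8*y**2*z - 2*exp(x + y) - 5*cos(z), -2*x - 8*y*z**2 + 2*y*exp(x*y) - z*cos(x*z) + 5*exp(-y))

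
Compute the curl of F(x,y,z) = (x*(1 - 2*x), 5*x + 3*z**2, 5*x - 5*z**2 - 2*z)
(-6*z, -5, 5)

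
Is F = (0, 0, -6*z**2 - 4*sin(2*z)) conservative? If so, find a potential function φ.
Yes, F is conservative. φ = -2*z**3 + 2*cos(2*z)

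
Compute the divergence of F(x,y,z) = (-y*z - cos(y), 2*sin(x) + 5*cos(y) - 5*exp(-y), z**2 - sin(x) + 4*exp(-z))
2*z - 5*sin(y) - 4*exp(-z) + 5*exp(-y)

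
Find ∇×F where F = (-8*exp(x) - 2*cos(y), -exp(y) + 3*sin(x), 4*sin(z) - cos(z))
(0, 0, -2*sin(y) + 3*cos(x))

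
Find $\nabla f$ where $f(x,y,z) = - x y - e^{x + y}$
(-y - exp(x + y), -x - exp(x + y), 0)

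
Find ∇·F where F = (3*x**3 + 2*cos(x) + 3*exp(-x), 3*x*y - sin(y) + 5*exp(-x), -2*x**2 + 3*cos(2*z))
9*x**2 + 3*x - 2*sin(x) - 6*sin(2*z) - cos(y) - 3*exp(-x)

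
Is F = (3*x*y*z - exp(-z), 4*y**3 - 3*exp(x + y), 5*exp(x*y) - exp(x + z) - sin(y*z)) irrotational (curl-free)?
No, ∇×F = (5*x*exp(x*y) - z*cos(y*z), 3*x*y - 5*y*exp(x*y) + exp(x + z) + exp(-z), -3*x*z - 3*exp(x + y))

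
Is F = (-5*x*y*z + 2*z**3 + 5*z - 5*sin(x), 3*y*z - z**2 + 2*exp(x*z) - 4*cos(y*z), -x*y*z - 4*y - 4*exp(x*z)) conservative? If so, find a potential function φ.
No, ∇×F = (-x*z - 2*x*exp(x*z) - 4*y*sin(y*z) - 3*y + 2*z - 4, -5*x*y + y*z + 6*z**2 + 4*z*exp(x*z) + 5, z*(5*x + 2*exp(x*z))) ≠ 0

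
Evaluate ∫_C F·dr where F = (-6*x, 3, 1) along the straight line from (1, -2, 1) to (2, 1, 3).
2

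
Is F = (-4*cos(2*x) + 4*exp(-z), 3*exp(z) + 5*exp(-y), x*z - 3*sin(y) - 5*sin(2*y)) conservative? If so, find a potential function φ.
No, ∇×F = (-3*exp(z) - 3*cos(y) - 10*cos(2*y), -z - 4*exp(-z), 0) ≠ 0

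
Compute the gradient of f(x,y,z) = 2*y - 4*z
(0, 2, -4)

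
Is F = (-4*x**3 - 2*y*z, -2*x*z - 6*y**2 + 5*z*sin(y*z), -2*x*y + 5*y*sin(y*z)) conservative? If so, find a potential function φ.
Yes, F is conservative. φ = -x**4 - 2*x*y*z - 2*y**3 - 5*cos(y*z)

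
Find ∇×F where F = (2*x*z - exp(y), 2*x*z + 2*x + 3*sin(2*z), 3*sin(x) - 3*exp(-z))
(-2*x - 6*cos(2*z), 2*x - 3*cos(x), 2*z + exp(y) + 2)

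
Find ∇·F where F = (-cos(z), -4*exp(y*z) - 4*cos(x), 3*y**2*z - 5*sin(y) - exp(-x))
3*y**2 - 4*z*exp(y*z)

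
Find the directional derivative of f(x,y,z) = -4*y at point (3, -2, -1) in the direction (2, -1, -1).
2*sqrt(6)/3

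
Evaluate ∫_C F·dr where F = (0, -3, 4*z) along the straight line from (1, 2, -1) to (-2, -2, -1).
12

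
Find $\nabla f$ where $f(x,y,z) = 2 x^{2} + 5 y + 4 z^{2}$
(4*x, 5, 8*z)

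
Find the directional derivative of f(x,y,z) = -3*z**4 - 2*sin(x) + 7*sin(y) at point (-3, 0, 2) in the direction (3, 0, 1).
-3*sqrt(10)*(cos(3) + 16)/5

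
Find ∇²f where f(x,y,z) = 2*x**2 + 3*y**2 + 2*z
10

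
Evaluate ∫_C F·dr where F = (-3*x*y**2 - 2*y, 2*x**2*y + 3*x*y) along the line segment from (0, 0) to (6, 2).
-24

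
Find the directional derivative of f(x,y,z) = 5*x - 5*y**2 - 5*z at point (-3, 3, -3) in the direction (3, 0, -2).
25*sqrt(13)/13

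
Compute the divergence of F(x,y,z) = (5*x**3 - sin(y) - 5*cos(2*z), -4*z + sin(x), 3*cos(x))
15*x**2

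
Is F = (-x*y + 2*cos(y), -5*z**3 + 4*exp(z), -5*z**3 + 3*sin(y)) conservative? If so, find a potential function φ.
No, ∇×F = (15*z**2 - 4*exp(z) + 3*cos(y), 0, x + 2*sin(y)) ≠ 0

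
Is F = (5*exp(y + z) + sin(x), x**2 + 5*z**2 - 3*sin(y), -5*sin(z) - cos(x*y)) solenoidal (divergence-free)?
No, ∇·F = cos(x) - 3*cos(y) - 5*cos(z)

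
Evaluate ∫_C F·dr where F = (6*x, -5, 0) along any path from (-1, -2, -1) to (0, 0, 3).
-13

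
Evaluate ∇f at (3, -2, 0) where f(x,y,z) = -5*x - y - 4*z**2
(-5, -1, 0)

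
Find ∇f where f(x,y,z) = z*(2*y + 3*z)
(0, 2*z, 2*y + 6*z)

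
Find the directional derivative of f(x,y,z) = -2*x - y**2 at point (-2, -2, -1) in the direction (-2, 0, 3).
4*sqrt(13)/13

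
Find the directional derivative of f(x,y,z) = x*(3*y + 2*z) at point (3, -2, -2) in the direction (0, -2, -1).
-24*sqrt(5)/5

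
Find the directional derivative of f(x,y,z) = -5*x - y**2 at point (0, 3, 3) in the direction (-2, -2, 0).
11*sqrt(2)/2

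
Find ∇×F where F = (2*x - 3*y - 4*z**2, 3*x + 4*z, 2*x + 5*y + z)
(1, -8*z - 2, 6)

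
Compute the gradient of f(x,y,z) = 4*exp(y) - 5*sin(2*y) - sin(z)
(0, 4*exp(y) - 10*cos(2*y), -cos(z))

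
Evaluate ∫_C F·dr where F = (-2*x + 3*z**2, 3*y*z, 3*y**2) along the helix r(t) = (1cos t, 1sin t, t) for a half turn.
-3*pi**2 + 3*pi/4 + 12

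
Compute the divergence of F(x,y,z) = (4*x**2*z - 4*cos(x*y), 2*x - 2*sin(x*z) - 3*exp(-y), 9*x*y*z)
9*x*y + 8*x*z + 4*y*sin(x*y) + 3*exp(-y)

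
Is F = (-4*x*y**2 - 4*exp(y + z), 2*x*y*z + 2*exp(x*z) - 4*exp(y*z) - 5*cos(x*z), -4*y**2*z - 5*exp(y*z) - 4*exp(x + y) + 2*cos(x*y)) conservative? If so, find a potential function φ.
No, ∇×F = (-2*x*y - 2*x*exp(x*z) - 2*x*sin(x*y) - 5*x*sin(x*z) - 8*y*z + 4*y*exp(y*z) - 5*z*exp(y*z) - 4*exp(x + y), 2*y*sin(x*y) + 4*exp(x + y) - 4*exp(y + z), 8*x*y + 2*y*z + 2*z*exp(x*z) + 5*z*sin(x*z) + 4*exp(y + z)) ≠ 0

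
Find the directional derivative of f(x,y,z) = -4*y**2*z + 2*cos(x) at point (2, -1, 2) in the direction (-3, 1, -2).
3*sqrt(14)*(sin(2) + 4)/7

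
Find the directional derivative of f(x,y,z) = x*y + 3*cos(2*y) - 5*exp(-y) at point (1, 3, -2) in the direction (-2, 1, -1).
sqrt(6)*(-5*exp(3) + 5 - 6*exp(3)*sin(6))*exp(-3)/6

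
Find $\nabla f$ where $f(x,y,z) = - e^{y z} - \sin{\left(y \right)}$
(0, -z*exp(y*z) - cos(y), -y*exp(y*z))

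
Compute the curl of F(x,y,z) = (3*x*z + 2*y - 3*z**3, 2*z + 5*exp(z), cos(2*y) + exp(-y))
(-5*exp(z) - 2*sin(2*y) - 2 - exp(-y), 3*x - 9*z**2, -2)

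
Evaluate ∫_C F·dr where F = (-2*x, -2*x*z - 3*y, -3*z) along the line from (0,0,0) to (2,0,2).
-10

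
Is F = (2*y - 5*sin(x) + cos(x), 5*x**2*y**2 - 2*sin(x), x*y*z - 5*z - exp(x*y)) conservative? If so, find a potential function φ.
No, ∇×F = (x*(z - exp(x*y)), y*(-z + exp(x*y)), 10*x*y**2 - 2*cos(x) - 2) ≠ 0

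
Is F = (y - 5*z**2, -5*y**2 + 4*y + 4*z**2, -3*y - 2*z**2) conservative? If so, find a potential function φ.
No, ∇×F = (-8*z - 3, -10*z, -1) ≠ 0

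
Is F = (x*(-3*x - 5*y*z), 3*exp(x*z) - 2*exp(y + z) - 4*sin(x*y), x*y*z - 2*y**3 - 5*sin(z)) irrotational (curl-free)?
No, ∇×F = (x*z - 3*x*exp(x*z) - 6*y**2 + 2*exp(y + z), y*(-5*x - z), 5*x*z - 4*y*cos(x*y) + 3*z*exp(x*z))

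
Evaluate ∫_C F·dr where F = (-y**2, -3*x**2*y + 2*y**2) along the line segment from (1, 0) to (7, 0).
0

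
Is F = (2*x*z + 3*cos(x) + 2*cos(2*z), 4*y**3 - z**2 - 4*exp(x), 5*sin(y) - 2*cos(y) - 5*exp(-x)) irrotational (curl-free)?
No, ∇×F = (2*z + 2*sin(y) + 5*cos(y), 2*x - 4*sin(2*z) - 5*exp(-x), -4*exp(x))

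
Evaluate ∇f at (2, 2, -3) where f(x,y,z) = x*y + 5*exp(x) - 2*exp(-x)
(2*exp(-2) + 2 + 5*exp(2), 2, 0)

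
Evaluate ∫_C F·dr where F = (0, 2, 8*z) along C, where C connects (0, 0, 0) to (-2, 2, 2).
20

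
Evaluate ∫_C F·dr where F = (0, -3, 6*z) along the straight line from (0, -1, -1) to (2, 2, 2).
0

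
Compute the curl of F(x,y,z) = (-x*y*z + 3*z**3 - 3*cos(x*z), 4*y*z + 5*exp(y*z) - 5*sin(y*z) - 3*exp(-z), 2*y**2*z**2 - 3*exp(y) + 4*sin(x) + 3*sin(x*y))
(3*x*cos(x*y) + 4*y*z**2 - 5*y*exp(y*z) + 5*y*cos(y*z) - 4*y - 3*exp(y) - 3*exp(-z), -x*y + 3*x*sin(x*z) - 3*y*cos(x*y) + 9*z**2 - 4*cos(x), x*z)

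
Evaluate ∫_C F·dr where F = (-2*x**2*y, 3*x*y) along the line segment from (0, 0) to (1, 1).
1/2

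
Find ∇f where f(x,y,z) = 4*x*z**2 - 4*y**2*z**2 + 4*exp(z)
(4*z**2, -8*y*z**2, 8*x*z - 8*y**2*z + 4*exp(z))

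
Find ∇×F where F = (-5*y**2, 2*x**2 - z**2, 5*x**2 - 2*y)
(2*z - 2, -10*x, 4*x + 10*y)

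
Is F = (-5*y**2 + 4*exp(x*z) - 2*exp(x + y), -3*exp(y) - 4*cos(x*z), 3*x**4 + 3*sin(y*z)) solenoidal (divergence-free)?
No, ∇·F = 3*y*cos(y*z) + 4*z*exp(x*z) - 3*exp(y) - 2*exp(x + y)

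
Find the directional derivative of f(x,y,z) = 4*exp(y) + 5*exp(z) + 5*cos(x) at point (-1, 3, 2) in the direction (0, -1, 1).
sqrt(2)*(5 - 4*E)*exp(2)/2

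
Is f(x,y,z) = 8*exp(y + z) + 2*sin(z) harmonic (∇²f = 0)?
No, ∇²f = 16*exp(y + z) - 2*sin(z)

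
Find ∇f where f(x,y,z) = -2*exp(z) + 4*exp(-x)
(-4*exp(-x), 0, -2*exp(z))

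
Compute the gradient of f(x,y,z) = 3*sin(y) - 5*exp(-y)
(0, 3*cos(y) + 5*exp(-y), 0)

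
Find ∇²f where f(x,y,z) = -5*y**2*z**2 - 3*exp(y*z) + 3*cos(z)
-3*y**2*exp(y*z) - 10*y**2 - 3*z**2*exp(y*z) - 10*z**2 - 3*cos(z)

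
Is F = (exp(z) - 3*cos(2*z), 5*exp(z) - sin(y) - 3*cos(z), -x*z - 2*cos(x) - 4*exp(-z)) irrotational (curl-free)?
No, ∇×F = (-5*exp(z) - 3*sin(z), z + exp(z) - 2*sin(x) + 6*sin(2*z), 0)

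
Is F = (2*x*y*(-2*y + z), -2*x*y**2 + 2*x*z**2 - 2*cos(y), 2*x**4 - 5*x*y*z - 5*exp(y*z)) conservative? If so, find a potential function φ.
No, ∇×F = (z*(-9*x - 5*exp(y*z)), -8*x**3 + 2*x*y + 5*y*z, 8*x*y - 2*x*z - 2*y**2 + 2*z**2) ≠ 0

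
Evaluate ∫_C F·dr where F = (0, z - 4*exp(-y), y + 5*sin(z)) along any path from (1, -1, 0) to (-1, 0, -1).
-4*E - 5*cos(1) + 9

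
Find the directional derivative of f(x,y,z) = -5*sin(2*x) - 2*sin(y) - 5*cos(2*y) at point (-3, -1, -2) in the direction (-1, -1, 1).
2*sqrt(3)*(cos(1) + 5*sin(2) + 5*cos(6))/3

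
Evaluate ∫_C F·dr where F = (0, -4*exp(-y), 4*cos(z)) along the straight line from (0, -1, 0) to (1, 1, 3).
-8*sinh(1) + 4*sin(3)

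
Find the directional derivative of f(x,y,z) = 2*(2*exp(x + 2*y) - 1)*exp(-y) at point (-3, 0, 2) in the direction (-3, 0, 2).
-12*sqrt(13)*exp(-3)/13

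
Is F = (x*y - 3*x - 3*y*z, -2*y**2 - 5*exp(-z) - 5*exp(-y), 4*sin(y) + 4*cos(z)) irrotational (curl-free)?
No, ∇×F = (4*cos(y) - 5*exp(-z), -3*y, -x + 3*z)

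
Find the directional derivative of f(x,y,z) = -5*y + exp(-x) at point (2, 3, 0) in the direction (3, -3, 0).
sqrt(2)*(-1 + 5*exp(2))*exp(-2)/2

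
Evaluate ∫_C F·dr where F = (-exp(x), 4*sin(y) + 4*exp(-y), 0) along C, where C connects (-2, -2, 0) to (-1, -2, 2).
(1 - E)*exp(-2)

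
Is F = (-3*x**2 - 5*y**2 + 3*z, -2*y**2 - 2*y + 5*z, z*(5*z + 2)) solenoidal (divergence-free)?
No, ∇·F = -6*x - 4*y + 10*z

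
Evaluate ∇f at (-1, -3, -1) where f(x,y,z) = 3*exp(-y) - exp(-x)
(E, -3*exp(3), 0)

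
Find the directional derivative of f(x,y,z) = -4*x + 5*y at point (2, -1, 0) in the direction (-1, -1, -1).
-sqrt(3)/3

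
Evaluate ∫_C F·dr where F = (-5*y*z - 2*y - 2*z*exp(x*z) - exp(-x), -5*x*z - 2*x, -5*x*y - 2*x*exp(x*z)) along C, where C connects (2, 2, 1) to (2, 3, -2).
-2*exp(-4) + 2*exp(2) + 76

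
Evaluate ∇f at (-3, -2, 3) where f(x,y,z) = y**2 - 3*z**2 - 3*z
(0, -4, -21)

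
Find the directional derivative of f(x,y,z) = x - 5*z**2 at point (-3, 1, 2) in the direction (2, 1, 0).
2*sqrt(5)/5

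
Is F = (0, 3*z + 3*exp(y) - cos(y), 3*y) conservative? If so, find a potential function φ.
Yes, F is conservative. φ = 3*y*z + 3*exp(y) - sin(y)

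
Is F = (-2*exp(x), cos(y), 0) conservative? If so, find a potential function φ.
Yes, F is conservative. φ = -2*exp(x) + sin(y)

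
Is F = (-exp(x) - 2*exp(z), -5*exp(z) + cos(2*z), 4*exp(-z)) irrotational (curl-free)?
No, ∇×F = (5*exp(z) + 2*sin(2*z), -2*exp(z), 0)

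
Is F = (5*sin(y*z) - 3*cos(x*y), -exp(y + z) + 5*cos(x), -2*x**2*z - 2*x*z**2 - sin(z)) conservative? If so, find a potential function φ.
No, ∇×F = (exp(y + z), 4*x*z + 5*y*cos(y*z) + 2*z**2, -3*x*sin(x*y) - 5*z*cos(y*z) - 5*sin(x)) ≠ 0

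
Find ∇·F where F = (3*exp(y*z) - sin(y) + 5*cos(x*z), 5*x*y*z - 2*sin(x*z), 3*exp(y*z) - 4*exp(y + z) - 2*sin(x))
5*x*z + 3*y*exp(y*z) - 5*z*sin(x*z) - 4*exp(y + z)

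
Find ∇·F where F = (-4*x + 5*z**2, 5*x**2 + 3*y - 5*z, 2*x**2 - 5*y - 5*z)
-6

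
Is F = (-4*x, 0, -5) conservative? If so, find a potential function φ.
Yes, F is conservative. φ = -2*x**2 - 5*z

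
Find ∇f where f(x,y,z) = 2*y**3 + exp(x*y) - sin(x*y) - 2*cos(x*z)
(y*exp(x*y) - y*cos(x*y) + 2*z*sin(x*z), x*exp(x*y) - x*cos(x*y) + 6*y**2, 2*x*sin(x*z))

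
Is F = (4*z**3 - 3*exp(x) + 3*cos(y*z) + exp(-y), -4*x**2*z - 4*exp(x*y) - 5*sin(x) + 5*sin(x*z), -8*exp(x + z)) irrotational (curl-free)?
No, ∇×F = (x*(4*x - 5*cos(x*z)), -3*y*sin(y*z) + 12*z**2 + 8*exp(x + z), -8*x*z - 4*y*exp(x*y) + 3*z*sin(y*z) + 5*z*cos(x*z) - 5*cos(x) + exp(-y))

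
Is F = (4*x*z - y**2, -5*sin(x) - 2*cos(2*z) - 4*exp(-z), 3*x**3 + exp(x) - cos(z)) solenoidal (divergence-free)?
No, ∇·F = 4*z + sin(z)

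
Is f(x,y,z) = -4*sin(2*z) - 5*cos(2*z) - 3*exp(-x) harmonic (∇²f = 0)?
No, ∇²f = 16*sin(2*z) + 20*cos(2*z) - 3*exp(-x)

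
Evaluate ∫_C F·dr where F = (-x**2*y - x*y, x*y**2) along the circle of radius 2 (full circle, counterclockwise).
8*pi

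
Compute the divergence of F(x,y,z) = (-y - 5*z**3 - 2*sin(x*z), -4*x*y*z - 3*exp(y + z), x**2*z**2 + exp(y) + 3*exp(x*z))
2*x**2*z - 4*x*z + 3*x*exp(x*z) - 2*z*cos(x*z) - 3*exp(y + z)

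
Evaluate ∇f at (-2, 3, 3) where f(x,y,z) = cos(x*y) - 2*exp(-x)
(3*sin(6) + 2*exp(2), -2*sin(6), 0)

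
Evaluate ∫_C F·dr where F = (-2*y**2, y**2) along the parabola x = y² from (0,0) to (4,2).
-40/3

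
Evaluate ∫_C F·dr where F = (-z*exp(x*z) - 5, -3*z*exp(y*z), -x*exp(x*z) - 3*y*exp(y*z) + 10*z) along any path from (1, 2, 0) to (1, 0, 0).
0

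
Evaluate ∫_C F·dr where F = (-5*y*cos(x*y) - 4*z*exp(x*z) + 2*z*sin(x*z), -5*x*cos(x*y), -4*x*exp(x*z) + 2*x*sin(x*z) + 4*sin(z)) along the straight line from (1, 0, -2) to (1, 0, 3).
-4*exp(3) + 6*cos(2) + 4*exp(-2) - 6*cos(3)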